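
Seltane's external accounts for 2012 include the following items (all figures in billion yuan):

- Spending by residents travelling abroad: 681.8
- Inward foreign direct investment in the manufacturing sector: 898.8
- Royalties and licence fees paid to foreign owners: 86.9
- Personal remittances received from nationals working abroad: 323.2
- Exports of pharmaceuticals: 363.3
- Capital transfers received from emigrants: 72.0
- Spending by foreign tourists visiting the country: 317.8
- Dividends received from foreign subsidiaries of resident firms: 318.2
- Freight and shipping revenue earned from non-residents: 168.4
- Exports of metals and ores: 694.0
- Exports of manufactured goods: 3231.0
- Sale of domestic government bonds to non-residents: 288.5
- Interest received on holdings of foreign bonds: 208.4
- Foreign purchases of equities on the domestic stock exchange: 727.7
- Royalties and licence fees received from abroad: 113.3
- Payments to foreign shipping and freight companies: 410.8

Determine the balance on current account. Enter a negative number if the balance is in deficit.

4558.1

Goods: 3231.0 + 363.3 + 694.0 = 4288.3
Services: -86.9 + 168.4 - 410.8 + 317.8 - 681.8 + 113.3 = -580.0
Primary income: 318.2 + 208.4 = 526.6
Secondary income: 323.2
Current account = 4288.3 + (-580.0) + 526.6 + 323.2 = 4558.1
(Excluded from the current account — financial account: inward foreign direct investment in the manufacturing sector 898.8, sale of domestic government bonds to non-residents 288.5, foreign purchases of equities on the domestic stock exchange 727.7; capital account: capital transfers received from emigrants 72.0.)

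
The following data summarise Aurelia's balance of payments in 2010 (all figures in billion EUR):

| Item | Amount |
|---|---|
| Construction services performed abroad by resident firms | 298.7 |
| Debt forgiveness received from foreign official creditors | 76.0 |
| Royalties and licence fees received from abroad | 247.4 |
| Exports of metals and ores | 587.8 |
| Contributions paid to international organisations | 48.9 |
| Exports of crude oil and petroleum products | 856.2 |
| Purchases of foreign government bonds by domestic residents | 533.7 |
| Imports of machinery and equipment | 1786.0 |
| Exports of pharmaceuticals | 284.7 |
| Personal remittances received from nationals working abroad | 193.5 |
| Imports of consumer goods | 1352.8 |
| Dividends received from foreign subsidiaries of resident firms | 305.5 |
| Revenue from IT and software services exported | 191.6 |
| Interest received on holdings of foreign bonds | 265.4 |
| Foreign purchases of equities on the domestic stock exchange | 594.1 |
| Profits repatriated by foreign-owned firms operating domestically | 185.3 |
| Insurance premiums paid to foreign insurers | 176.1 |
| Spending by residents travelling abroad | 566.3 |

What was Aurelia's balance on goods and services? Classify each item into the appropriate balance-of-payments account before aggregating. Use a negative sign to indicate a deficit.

Goods: -1352.8 - 1786.0 + 587.8 + 284.7 + 856.2 = -1410.1
Services: -176.1 - 566.3 + 191.6 + 247.4 + 298.7 = -4.7
Trade balance = -1410.1 + (-4.7) = -1414.8
(Excluded from the trade balance — capital account: debt forgiveness received from foreign official creditors 76.0; secondary income: contributions paid to international organisations 48.9, personal remittances received from nationals working abroad 193.5; financial account: purchases of foreign government bonds by domestic residents 533.7, foreign purchases of equities on the domestic stock exchange 594.1; primary income: dividends received from foreign subsidiaries of resident firms 305.5, interest received on holdings of foreign bonds 265.4, profits repatriated by foreign-owned firms operating domestically 185.3.)

-1414.8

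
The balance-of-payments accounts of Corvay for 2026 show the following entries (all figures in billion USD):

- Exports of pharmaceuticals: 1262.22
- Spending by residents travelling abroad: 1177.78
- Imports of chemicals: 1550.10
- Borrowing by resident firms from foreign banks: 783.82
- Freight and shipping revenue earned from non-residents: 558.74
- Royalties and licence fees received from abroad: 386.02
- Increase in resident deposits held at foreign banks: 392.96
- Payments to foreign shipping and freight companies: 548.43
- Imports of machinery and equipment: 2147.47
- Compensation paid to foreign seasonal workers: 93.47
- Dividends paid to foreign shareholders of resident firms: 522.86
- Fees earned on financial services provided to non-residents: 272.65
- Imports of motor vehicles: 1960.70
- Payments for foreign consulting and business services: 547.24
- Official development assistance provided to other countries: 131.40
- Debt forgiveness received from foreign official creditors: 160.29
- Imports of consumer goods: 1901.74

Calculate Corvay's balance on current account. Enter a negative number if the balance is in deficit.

-8101.56

Goods: -1901.74 - 2147.47 - 1960.70 - 1550.10 + 1262.22 = -6297.79
Services: -548.43 + 386.02 + 272.65 + 558.74 - 1177.78 - 547.24 = -1056.04
Primary income: -93.47 - 522.86 = -616.33
Secondary income: -131.40
Current account = (-6297.79) + (-1056.04) + (-616.33) + (-131.40) = -8101.56
(Excluded from the current account — financial account: borrowing by resident firms from foreign banks 783.82, increase in resident deposits held at foreign banks 392.96; capital account: debt forgiveness received from foreign official creditors 160.29.)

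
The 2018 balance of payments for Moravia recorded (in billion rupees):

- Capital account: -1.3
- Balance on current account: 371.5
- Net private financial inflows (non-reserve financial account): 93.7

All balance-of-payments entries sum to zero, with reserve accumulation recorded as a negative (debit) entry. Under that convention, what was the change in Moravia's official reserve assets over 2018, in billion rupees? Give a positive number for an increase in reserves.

Official reserve transactions balance = -(371.5 + (-1.3) + 93.7) = -463.9
An accumulation of reserves is recorded as a debit (negative entry), so the change in the stock of reserves is the negative of that balance.
Change in official reserves = -(-463.9) = 463.9

463.9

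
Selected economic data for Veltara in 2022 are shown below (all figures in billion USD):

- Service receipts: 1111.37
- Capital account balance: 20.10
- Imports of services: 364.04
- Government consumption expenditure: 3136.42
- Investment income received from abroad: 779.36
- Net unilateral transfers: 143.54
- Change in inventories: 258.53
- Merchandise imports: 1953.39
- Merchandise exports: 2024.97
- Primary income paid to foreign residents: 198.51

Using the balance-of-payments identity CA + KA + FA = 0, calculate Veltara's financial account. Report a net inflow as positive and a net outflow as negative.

-1563.40

Goods balance = 2024.97 - 1953.39 = 71.58
Services balance = 1111.37 - 364.04 = 747.33
Trade balance (goods + services) = 71.58 + 747.33 = 818.91
Net primary income = 779.36 - 198.51 = 580.85
Net secondary income = 143.54
Current account = 818.91 + 580.85 + 143.54 = 1543.30
Financial account = -(1543.30 + 20.10) = -1563.40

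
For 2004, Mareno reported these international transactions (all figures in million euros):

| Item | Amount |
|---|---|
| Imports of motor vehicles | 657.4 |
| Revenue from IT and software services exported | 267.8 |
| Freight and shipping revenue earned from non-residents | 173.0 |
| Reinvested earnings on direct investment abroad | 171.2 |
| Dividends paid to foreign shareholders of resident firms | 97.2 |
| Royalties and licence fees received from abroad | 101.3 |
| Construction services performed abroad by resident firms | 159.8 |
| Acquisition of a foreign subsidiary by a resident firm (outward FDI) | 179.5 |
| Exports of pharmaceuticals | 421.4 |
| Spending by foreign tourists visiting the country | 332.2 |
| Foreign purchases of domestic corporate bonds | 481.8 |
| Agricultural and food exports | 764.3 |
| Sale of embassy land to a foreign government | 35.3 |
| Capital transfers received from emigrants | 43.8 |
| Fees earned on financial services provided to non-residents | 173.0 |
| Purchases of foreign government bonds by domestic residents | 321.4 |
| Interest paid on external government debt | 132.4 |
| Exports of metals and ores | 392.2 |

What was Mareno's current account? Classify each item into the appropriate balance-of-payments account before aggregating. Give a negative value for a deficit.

2069.2

Goods: -657.4 + 421.4 + 392.2 + 764.3 = 920.5
Services: 173.0 + 267.8 + 332.2 + 159.8 + 101.3 + 173.0 = 1207.1
Primary income: -132.4 + 171.2 - 97.2 = -58.4
Current account = 920.5 + 1207.1 + (-58.4) = 2069.2
(Excluded from the current account — financial account: acquisition of a foreign subsidiary by a resident firm (outward FDI) 179.5, foreign purchases of domestic corporate bonds 481.8, purchases of foreign government bonds by domestic residents 321.4; capital account: sale of embassy land to a foreign government 35.3, capital transfers received from emigrants 43.8.)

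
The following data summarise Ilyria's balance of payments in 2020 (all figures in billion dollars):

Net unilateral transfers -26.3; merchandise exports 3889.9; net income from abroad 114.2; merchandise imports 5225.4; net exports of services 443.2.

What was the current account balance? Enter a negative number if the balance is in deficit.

-804.4

Goods balance = 3889.9 - 5225.4 = -1335.5
Services balance = 443.2
Trade balance (goods + services) = -1335.5 + 443.2 = -892.3
Net primary income = 114.2
Net secondary income = -26.3
Current account = -892.3 + 114.2 + (-26.3) = -804.4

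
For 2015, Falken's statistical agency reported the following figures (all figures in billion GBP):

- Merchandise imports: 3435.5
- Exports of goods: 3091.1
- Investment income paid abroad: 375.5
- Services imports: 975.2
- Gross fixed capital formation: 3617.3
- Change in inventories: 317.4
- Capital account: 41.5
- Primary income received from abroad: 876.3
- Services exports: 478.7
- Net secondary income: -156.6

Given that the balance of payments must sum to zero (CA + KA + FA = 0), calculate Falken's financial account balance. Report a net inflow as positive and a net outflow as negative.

Goods balance = 3091.1 - 3435.5 = -344.4
Services balance = 478.7 - 975.2 = -496.5
Trade balance (goods + services) = -344.4 + (-496.5) = -840.9
Net primary income = 876.3 - 375.5 = 500.8
Net secondary income = -156.6
Current account = -840.9 + 500.8 + (-156.6) = -496.7
Financial account = -(-496.7 + 41.5) = 455.2

455.2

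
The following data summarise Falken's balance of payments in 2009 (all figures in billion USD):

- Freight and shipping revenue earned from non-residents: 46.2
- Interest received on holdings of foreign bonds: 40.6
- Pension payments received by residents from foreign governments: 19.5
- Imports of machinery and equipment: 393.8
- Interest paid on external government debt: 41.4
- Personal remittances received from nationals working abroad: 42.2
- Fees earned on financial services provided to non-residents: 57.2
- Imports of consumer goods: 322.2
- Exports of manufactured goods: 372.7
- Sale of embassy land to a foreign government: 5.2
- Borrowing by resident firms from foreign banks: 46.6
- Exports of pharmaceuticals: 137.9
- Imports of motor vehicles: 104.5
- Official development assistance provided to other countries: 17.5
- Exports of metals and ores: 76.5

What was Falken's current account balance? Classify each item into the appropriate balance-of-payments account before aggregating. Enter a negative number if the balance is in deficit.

Goods: -393.8 - 322.2 + 137.9 + 372.7 - 104.5 + 76.5 = -233.4
Services: 57.2 + 46.2 = 103.4
Primary income: 40.6 - 41.4 = -0.8
Secondary income: -17.5 + 19.5 + 42.2 = 44.2
Current account = (-233.4) + 103.4 + (-0.8) + 44.2 = -86.6
(Excluded from the current account — capital account: sale of embassy land to a foreign government 5.2; financial account: borrowing by resident firms from foreign banks 46.6.)

-86.6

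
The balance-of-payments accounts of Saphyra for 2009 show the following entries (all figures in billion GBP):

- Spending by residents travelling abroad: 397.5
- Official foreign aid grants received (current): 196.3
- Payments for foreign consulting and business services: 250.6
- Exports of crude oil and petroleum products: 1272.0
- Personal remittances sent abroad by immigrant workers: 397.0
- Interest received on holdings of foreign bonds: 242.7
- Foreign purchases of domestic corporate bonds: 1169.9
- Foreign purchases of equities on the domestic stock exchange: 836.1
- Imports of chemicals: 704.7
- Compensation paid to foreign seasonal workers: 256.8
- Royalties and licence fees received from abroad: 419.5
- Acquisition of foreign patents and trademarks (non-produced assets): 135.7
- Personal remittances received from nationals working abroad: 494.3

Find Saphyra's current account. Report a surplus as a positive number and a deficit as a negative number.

618.2

Goods: -704.7 + 1272.0 = 567.3
Services: -397.5 + 419.5 - 250.6 = -228.6
Primary income: -256.8 + 242.7 = -14.1
Secondary income: 494.3 + 196.3 - 397.0 = 293.6
Current account = 567.3 + (-228.6) + (-14.1) + 293.6 = 618.2
(Excluded from the current account — financial account: foreign purchases of domestic corporate bonds 1169.9, foreign purchases of equities on the domestic stock exchange 836.1; capital account: acquisition of foreign patents and trademarks (non-produced assets) 135.7.)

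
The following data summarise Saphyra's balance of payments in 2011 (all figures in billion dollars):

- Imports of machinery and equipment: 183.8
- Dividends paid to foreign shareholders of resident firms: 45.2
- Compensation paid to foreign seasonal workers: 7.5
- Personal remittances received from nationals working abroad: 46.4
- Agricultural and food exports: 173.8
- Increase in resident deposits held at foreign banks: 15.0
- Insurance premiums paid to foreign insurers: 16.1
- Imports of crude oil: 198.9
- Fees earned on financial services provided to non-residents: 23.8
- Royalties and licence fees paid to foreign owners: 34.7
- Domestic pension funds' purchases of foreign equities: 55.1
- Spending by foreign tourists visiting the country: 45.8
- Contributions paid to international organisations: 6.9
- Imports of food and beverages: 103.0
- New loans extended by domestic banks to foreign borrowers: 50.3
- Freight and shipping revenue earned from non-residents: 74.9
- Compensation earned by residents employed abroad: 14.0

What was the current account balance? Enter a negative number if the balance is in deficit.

-217.4

Goods: -103.0 - 198.9 - 183.8 + 173.8 = -311.9
Services: -16.1 + 74.9 - 34.7 + 23.8 + 45.8 = 93.7
Primary income: 14.0 - 45.2 - 7.5 = -38.7
Secondary income: 46.4 - 6.9 = 39.5
Current account = (-311.9) + 93.7 + (-38.7) + 39.5 = -217.4
(Excluded from the current account — financial account: increase in resident deposits held at foreign banks 15.0, domestic pension funds' purchases of foreign equities 55.1, new loans extended by domestic banks to foreign borrowers 50.3.)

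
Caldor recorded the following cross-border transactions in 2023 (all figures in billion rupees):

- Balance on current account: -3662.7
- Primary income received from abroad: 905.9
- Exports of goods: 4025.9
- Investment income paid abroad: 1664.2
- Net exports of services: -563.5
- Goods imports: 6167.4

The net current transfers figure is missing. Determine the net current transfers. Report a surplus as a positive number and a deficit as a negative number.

-199.4

Current account = goods balance + services balance + net primary income + net secondary income
Sum of the known components = -3463.3
Net current transfers = CA - (known components) = -3662.7 - (-3463.3) = -199.4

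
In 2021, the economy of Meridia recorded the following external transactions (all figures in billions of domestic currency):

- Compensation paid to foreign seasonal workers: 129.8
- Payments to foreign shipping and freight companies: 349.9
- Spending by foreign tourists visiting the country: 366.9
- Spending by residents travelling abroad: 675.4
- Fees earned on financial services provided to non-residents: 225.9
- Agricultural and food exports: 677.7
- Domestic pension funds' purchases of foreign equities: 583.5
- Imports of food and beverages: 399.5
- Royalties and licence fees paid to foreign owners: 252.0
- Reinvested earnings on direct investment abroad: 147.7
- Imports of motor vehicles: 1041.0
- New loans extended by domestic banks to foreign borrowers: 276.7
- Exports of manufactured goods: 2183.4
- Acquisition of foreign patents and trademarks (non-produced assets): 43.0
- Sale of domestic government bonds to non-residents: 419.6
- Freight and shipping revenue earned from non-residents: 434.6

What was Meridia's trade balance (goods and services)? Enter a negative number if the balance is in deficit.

Goods: -1041.0 + 2183.4 + 677.7 - 399.5 = 1420.6
Services: 225.9 - 675.4 + 434.6 - 252.0 + 366.9 - 349.9 = -249.9
Trade balance = 1420.6 + (-249.9) = 1170.7
(Excluded from the trade balance — primary income: compensation paid to foreign seasonal workers 129.8, reinvested earnings on direct investment abroad 147.7; financial account: domestic pension funds' purchases of foreign equities 583.5, new loans extended by domestic banks to foreign borrowers 276.7, sale of domestic government bonds to non-residents 419.6; capital account: acquisition of foreign patents and trademarks (non-produced assets) 43.0.)

1170.7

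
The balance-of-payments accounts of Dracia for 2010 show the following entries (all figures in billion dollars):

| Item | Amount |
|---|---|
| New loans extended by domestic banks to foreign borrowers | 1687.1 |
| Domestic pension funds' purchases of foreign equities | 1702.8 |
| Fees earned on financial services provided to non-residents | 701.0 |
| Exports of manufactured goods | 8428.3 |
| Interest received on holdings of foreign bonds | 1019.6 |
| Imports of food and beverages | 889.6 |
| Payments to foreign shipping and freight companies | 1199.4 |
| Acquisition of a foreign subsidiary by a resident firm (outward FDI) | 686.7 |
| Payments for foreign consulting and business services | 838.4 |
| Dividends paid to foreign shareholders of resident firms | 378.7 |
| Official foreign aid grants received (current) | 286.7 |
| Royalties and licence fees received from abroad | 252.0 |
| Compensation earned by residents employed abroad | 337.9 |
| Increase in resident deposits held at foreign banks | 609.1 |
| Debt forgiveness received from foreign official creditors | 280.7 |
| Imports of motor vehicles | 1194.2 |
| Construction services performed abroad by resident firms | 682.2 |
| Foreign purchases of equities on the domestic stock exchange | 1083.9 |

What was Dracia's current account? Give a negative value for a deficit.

7207.4

Goods: 8428.3 - 1194.2 - 889.6 = 6344.5
Services: 682.2 + 252.0 + 701.0 - 838.4 - 1199.4 = -402.6
Primary income: 337.9 + 1019.6 - 378.7 = 978.8
Secondary income: 286.7
Current account = 6344.5 + (-402.6) + 978.8 + 286.7 = 7207.4
(Excluded from the current account — financial account: new loans extended by domestic banks to foreign borrowers 1687.1, domestic pension funds' purchases of foreign equities 1702.8, acquisition of a foreign subsidiary by a resident firm (outward FDI) 686.7, increase in resident deposits held at foreign banks 609.1, foreign purchases of equities on the domestic stock exchange 1083.9; capital account: debt forgiveness received from foreign official creditors 280.7.)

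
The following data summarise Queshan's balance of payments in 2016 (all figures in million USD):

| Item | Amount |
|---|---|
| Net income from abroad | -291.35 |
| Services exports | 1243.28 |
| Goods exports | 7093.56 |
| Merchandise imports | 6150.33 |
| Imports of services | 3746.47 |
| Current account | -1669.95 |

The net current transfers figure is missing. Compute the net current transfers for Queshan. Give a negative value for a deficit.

Current account = goods balance + services balance + net primary income + net secondary income
Sum of the known components = -1851.31
Net current transfers = CA - (known components) = -1669.95 - (-1851.31) = 181.36

181.36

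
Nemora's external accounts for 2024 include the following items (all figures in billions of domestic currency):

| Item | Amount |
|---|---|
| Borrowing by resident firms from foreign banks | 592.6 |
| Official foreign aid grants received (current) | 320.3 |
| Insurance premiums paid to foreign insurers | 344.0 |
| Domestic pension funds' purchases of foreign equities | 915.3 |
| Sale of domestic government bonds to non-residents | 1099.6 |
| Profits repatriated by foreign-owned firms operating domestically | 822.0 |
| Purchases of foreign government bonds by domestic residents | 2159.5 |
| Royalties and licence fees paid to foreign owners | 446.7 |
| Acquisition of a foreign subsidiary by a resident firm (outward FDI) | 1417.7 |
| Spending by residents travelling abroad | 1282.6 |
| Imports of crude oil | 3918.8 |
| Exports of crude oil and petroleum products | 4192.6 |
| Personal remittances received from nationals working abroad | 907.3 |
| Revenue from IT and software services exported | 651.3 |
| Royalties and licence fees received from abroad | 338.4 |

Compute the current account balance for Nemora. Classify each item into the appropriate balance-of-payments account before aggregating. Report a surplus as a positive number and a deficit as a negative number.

Goods: 4192.6 - 3918.8 = 273.8
Services: 338.4 - 344.0 - 1282.6 - 446.7 + 651.3 = -1083.6
Primary income: -822.0
Secondary income: 907.3 + 320.3 = 1227.6
Current account = 273.8 + (-1083.6) + (-822.0) + 1227.6 = -404.2
(Excluded from the current account — financial account: borrowing by resident firms from foreign banks 592.6, domestic pension funds' purchases of foreign equities 915.3, sale of domestic government bonds to non-residents 1099.6, purchases of foreign government bonds by domestic residents 2159.5, acquisition of a foreign subsidiary by a resident firm (outward FDI) 1417.7.)

-404.2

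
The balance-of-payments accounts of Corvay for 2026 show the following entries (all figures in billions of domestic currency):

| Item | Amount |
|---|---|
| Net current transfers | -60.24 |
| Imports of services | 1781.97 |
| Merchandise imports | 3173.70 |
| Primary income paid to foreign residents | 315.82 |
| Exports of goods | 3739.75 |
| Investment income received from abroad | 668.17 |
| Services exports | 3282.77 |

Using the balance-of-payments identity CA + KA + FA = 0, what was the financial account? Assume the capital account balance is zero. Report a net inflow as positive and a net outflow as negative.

Goods balance = 3739.75 - 3173.70 = 566.05
Services balance = 3282.77 - 1781.97 = 1500.80
Trade balance (goods + services) = 566.05 + 1500.80 = 2066.85
Net primary income = 668.17 - 315.82 = 352.35
Net secondary income = -60.24
Current account = 2066.85 + 352.35 + (-60.24) = 2358.96
Financial account = -(2358.96) = -2358.96

-2358.96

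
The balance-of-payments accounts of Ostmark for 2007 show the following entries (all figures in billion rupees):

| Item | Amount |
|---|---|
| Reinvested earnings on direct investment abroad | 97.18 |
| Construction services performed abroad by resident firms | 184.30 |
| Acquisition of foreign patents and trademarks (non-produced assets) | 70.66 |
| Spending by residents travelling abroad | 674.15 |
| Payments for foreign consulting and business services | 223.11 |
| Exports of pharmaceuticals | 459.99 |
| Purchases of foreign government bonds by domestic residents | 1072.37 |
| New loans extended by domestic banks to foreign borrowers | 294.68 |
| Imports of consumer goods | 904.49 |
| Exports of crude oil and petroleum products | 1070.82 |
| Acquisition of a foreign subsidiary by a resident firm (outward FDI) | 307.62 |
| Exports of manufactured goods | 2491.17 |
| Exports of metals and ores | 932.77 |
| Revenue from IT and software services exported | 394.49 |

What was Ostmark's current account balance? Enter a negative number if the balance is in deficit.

Goods: 1070.82 + 932.77 - 904.49 + 2491.17 + 459.99 = 4050.26
Services: -223.11 + 184.30 - 674.15 + 394.49 = -318.47
Primary income: 97.18
Current account = 4050.26 + (-318.47) + 97.18 = 3828.97
(Excluded from the current account — capital account: acquisition of foreign patents and trademarks (non-produced assets) 70.66; financial account: purchases of foreign government bonds by domestic residents 1072.37, new loans extended by domestic banks to foreign borrowers 294.68, acquisition of a foreign subsidiary by a resident firm (outward FDI) 307.62.)

3828.97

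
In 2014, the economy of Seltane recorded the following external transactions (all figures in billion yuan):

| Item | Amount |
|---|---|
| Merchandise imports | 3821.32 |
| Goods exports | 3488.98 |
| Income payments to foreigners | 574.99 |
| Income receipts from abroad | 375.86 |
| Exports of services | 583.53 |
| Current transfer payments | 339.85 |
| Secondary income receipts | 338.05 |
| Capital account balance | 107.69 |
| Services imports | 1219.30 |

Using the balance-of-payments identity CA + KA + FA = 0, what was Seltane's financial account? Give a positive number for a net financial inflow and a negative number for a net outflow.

Goods balance = 3488.98 - 3821.32 = -332.34
Services balance = 583.53 - 1219.30 = -635.77
Trade balance (goods + services) = -332.34 + (-635.77) = -968.11
Net primary income = 375.86 - 574.99 = -199.13
Net secondary income = 338.05 - 339.85 = -1.80
Current account = -968.11 + (-199.13) + (-1.80) = -1169.04
Financial account = -(-1169.04 + 107.69) = 1061.35

1061.35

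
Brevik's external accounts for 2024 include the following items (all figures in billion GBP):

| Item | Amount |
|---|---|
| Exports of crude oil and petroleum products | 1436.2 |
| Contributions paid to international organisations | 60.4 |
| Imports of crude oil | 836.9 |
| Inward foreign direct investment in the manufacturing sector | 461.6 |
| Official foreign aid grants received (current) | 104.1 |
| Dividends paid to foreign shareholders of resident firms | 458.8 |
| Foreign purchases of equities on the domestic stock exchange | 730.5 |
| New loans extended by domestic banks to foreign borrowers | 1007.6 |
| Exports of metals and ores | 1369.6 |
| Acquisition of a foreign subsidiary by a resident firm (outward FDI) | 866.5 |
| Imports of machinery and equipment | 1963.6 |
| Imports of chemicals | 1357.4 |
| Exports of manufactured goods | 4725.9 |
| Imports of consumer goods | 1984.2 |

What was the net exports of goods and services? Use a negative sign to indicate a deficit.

Goods: -1357.4 - 836.9 - 1963.6 + 4725.9 + 1436.2 + 1369.6 - 1984.2 = 1389.6
Trade balance = 1389.6 + 0.0 = 1389.6
(Excluded from the trade balance — secondary income: contributions paid to international organisations 60.4, official foreign aid grants received (current) 104.1; financial account: inward foreign direct investment in the manufacturing sector 461.6, foreign purchases of equities on the domestic stock exchange 730.5, new loans extended by domestic banks to foreign borrowers 1007.6, acquisition of a foreign subsidiary by a resident firm (outward FDI) 866.5; primary income: dividends paid to foreign shareholders of resident firms 458.8.)

1389.6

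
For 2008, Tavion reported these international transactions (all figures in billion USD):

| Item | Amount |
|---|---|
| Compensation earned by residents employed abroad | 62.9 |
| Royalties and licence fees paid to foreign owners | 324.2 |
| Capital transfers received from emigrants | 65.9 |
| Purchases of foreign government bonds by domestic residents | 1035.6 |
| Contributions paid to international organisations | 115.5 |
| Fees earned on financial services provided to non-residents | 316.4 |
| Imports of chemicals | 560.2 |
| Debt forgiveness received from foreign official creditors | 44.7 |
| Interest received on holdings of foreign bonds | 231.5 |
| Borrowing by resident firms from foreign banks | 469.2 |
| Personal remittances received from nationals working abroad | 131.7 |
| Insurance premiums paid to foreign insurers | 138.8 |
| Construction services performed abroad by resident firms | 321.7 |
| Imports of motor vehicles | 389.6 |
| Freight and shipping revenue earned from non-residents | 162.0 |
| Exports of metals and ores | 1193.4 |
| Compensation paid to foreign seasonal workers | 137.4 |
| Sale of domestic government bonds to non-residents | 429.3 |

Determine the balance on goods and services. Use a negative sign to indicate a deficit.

580.7

Goods: -389.6 + 1193.4 - 560.2 = 243.6
Services: -324.2 - 138.8 + 316.4 + 321.7 + 162.0 = 337.1
Trade balance = 243.6 + 337.1 = 580.7
(Excluded from the trade balance — primary income: compensation earned by residents employed abroad 62.9, interest received on holdings of foreign bonds 231.5, compensation paid to foreign seasonal workers 137.4; capital account: capital transfers received from emigrants 65.9, debt forgiveness received from foreign official creditors 44.7; financial account: purchases of foreign government bonds by domestic residents 1035.6, borrowing by resident firms from foreign banks 469.2, sale of domestic government bonds to non-residents 429.3; secondary income: contributions paid to international organisations 115.5, personal remittances received from nationals working abroad 131.7.)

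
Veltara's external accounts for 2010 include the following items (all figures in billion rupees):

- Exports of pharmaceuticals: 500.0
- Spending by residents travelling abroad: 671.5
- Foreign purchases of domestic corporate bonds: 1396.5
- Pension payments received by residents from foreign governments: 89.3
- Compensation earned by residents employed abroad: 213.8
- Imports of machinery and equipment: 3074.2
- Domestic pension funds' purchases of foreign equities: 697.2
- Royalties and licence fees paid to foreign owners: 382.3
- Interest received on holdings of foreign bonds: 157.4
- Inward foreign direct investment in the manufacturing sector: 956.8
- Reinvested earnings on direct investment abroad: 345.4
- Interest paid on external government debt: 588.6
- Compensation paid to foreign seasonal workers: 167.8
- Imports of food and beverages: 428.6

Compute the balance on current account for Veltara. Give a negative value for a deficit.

Goods: -428.6 - 3074.2 + 500.0 = -3002.8
Services: -671.5 - 382.3 = -1053.8
Primary income: 345.4 + 213.8 + 157.4 - 167.8 - 588.6 = -39.8
Secondary income: 89.3
Current account = (-3002.8) + (-1053.8) + (-39.8) + 89.3 = -4007.1
(Excluded from the current account — financial account: foreign purchases of domestic corporate bonds 1396.5, domestic pension funds' purchases of foreign equities 697.2, inward foreign direct investment in the manufacturing sector 956.8.)

-4007.1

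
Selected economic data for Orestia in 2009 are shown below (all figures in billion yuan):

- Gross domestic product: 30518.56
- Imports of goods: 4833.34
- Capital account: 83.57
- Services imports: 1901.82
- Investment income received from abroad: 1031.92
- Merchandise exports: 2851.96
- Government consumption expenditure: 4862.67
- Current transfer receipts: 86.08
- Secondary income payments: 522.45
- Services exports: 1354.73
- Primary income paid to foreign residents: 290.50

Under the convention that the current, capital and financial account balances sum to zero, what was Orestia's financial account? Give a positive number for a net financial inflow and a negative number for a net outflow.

Goods balance = 2851.96 - 4833.34 = -1981.38
Services balance = 1354.73 - 1901.82 = -547.09
Trade balance (goods + services) = -1981.38 + (-547.09) = -2528.47
Net primary income = 1031.92 - 290.50 = 741.42
Net secondary income = 86.08 - 522.45 = -436.37
Current account = -2528.47 + 741.42 + (-436.37) = -2223.42
Financial account = -(-2223.42 + 83.57) = 2139.85

2139.85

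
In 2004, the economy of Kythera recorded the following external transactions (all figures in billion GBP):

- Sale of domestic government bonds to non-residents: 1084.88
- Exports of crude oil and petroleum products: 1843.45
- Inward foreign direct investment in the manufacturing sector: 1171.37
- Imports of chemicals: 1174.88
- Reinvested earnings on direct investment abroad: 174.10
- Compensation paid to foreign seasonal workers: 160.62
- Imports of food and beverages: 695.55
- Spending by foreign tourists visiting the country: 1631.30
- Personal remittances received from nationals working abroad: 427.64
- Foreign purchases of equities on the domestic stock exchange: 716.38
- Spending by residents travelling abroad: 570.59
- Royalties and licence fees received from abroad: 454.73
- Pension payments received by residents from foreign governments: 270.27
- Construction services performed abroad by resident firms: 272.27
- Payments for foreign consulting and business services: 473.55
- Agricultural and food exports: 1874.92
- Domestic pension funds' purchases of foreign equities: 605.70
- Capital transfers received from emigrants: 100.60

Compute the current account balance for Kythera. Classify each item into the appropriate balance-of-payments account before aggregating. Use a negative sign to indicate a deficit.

3873.49

Goods: -1174.88 + 1843.45 + 1874.92 - 695.55 = 1847.94
Services: 272.27 + 454.73 - 473.55 + 1631.30 - 570.59 = 1314.16
Primary income: -160.62 + 174.10 = 13.48
Secondary income: 270.27 + 427.64 = 697.91
Current account = 1847.94 + 1314.16 + 13.48 + 697.91 = 3873.49
(Excluded from the current account — financial account: sale of domestic government bonds to non-residents 1084.88, inward foreign direct investment in the manufacturing sector 1171.37, foreign purchases of equities on the domestic stock exchange 716.38, domestic pension funds' purchases of foreign equities 605.70; capital account: capital transfers received from emigrants 100.60.)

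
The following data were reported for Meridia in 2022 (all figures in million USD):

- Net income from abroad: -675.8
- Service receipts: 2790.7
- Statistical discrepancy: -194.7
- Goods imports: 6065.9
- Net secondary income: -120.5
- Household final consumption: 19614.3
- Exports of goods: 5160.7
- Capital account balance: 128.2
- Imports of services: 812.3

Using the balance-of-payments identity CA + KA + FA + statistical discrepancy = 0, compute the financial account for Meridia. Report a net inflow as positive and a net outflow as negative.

Goods balance = 5160.7 - 6065.9 = -905.2
Services balance = 2790.7 - 812.3 = 1978.4
Trade balance (goods + services) = -905.2 + 1978.4 = 1073.2
Net primary income = -675.8
Net secondary income = -120.5
Current account = 1073.2 + (-675.8) + (-120.5) = 276.9
Financial account = -(276.9 + 128.2 + (-194.7)) = -210.4

-210.4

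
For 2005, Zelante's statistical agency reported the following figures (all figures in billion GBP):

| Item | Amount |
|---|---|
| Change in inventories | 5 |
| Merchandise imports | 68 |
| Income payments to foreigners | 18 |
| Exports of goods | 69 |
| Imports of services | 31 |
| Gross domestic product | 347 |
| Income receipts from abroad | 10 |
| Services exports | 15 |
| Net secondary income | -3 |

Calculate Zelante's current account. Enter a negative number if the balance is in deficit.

Goods balance = 69 - 68 = 1
Services balance = 15 - 31 = -16
Trade balance (goods + services) = 1 + (-16) = -15
Net primary income = 10 - 18 = -8
Net secondary income = -3
Current account = -15 + (-8) + (-3) = -26

-26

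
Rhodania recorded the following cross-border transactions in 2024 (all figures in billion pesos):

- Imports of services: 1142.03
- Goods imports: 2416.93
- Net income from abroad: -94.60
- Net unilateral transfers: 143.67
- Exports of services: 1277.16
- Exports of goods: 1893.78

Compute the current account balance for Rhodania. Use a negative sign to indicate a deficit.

Goods balance = 1893.78 - 2416.93 = -523.15
Services balance = 1277.16 - 1142.03 = 135.13
Trade balance (goods + services) = -523.15 + 135.13 = -388.02
Net primary income = -94.60
Net secondary income = 143.67
Current account = -388.02 + (-94.60) + 143.67 = -338.95

-338.95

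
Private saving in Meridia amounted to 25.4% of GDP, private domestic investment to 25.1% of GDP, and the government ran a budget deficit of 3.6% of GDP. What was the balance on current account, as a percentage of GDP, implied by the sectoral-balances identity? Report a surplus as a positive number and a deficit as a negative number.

By the sectoral-balances identity, CA = (S_private - I) + (T - G).
Private balance = 25.4 - 25.1 = 0.3
Government balance (T - G) = -3.6
CA = 0.3 + (-3.6) = -3.3

-3.3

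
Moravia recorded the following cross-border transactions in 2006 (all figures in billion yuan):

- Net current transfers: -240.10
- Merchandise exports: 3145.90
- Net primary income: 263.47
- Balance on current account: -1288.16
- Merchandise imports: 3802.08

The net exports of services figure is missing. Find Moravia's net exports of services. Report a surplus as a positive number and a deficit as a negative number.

Current account = goods balance + services balance + net primary income + net secondary income
Sum of the known components = -632.81
Net exports of services = CA - (known components) = -1288.16 - (-632.81) = -655.35

-655.35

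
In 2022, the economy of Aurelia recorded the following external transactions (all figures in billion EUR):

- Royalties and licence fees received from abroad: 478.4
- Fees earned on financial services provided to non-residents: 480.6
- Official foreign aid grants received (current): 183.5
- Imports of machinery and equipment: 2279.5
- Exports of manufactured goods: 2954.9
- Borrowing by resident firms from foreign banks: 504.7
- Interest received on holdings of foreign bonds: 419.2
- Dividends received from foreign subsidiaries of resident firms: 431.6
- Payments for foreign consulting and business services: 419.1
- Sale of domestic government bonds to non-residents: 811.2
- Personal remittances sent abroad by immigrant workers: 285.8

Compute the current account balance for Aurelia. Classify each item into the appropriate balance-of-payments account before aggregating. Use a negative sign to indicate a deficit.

Goods: -2279.5 + 2954.9 = 675.4
Services: 480.6 - 419.1 + 478.4 = 539.9
Primary income: 431.6 + 419.2 = 850.8
Secondary income: 183.5 - 285.8 = -102.3
Current account = 675.4 + 539.9 + 850.8 + (-102.3) = 1963.8
(Excluded from the current account — financial account: borrowing by resident firms from foreign banks 504.7, sale of domestic government bonds to non-residents 811.2.)

1963.8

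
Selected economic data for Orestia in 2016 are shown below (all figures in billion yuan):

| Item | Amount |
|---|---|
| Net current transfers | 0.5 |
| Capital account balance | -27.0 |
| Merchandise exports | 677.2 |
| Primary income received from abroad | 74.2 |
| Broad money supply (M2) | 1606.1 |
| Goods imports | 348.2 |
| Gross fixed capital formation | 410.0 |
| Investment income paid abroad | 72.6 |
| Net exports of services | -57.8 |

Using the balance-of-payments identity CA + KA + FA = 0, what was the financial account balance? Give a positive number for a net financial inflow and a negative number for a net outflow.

Goods balance = 677.2 - 348.2 = 329.0
Services balance = -57.8
Trade balance (goods + services) = 329.0 + (-57.8) = 271.2
Net primary income = 74.2 - 72.6 = 1.6
Net secondary income = 0.5
Current account = 271.2 + 1.6 + 0.5 = 273.3
Financial account = -(273.3 + (-27.0)) = -246.3

-246.3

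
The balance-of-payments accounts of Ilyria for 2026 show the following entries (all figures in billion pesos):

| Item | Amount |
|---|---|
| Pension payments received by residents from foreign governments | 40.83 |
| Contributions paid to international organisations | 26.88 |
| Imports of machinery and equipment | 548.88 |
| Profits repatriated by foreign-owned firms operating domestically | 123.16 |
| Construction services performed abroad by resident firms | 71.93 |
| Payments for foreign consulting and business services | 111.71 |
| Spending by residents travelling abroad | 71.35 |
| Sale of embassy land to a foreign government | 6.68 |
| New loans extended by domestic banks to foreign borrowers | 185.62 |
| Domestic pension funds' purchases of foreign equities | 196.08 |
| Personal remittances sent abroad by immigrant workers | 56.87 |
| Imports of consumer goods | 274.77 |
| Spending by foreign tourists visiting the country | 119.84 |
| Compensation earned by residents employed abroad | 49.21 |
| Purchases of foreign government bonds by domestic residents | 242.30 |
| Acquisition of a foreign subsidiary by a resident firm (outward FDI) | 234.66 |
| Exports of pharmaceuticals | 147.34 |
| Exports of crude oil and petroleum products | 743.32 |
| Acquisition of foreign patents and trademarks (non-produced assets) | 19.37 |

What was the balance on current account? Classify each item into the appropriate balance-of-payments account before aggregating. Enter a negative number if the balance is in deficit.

-41.15

Goods: 147.34 + 743.32 - 548.88 - 274.77 = 67.01
Services: -71.35 - 111.71 + 119.84 + 71.93 = 8.71
Primary income: 49.21 - 123.16 = -73.95
Secondary income: 40.83 - 56.87 - 26.88 = -42.92
Current account = 67.01 + 8.71 + (-73.95) + (-42.92) = -41.15
(Excluded from the current account — capital account: sale of embassy land to a foreign government 6.68, acquisition of foreign patents and trademarks (non-produced assets) 19.37; financial account: new loans extended by domestic banks to foreign borrowers 185.62, domestic pension funds' purchases of foreign equities 196.08, purchases of foreign government bonds by domestic residents 242.30, acquisition of a foreign subsidiary by a resident firm (outward FDI) 234.66.)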